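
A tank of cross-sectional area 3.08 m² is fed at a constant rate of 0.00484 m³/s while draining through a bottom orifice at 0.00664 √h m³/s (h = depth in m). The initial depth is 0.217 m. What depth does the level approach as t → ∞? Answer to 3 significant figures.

0.531 m

Level balance: A dh/dt = 0.00484 − 0.00664 √h. Setting dh/dt = 0:
Q_in = 0.00664 √h_ss ⇒ √h_ss = 0.00484/0.00664 = 0.72892.
h_ss = 0.72892² = 0.53132 m. (Since h₀ = 0.217 m < h_ss, the level will rise toward this value.)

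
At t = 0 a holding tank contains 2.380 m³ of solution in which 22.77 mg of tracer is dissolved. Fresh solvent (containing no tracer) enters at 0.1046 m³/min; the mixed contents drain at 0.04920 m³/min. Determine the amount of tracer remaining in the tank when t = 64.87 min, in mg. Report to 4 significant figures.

Total volume: dV/dt = Q_in − Q_out = 0.0554000 m³/min, so V(t) = 2.380 + 0.0554000 t and V(64.87) = 5.97380 m³.
No tracer enters, so dm/dt = −Q_out · (m/V).
dm/m = −Q_out dt/(V₀ + 0.0554000 t); integrating gives ln(m/m₀) = −(Q_out/(Q_in−Q_out)) ln(V/V₀).
m = m₀ (V₀/V)^(Q_out/(Q_in−Q_out)) = 22.77 × (2.380/5.97380)^(0.888087) = 10.0558 mg.

10.06 mg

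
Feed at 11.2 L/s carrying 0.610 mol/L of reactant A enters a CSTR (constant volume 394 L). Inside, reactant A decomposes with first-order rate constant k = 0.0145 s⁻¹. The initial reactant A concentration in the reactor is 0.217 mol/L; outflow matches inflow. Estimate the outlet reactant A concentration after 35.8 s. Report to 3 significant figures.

0.364 mol/L

V dC/dt = Q(C_in − C) − k V C.
This is linear with rate a = Q/V + k = 0.042926 s⁻¹.
C_ss = Q C_in/(Q + kV) = 0.40395 mol/L; C(t) = C_ss + (C₀ − C_ss) e^(−a t).
C(35.8) = 0.40395 + (-0.18695)·e^(−0.042926·35.8) = 0.40395 + (-0.18695)·0.21508 = 0.36374 mol/L.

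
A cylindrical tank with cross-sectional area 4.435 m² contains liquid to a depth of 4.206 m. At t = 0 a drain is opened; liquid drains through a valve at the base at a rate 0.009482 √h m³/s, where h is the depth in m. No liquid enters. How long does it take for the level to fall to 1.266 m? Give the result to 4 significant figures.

A dh/dt = −Q_out = −0.009482 √h.
∫ h^(−1/2) dh = −(0.009482/A) ∫ dt, giving 2√h = 2√h₀ − (0.009482/A) t.
t = 2A(√h₀ − √h)/0.009482 = 2·4.435·(√4.206 − √1.266)/0.009482
  = 8.87000 × (2.05085 − 1.12517) / 0.009482 = 865.940 s.

865.9 s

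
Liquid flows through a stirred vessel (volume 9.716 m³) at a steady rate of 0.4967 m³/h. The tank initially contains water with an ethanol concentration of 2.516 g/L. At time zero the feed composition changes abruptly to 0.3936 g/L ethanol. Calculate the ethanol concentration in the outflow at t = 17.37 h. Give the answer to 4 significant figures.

1.267 g/L

Unsteady species balance (constant V, well mixed): V dC/dt = Q(C_in − C).
Rewrite as dC/dt + C/τ = C_in/τ, τ = V/Q = 19.5611 h.
This is linear first-order; C(t) = C_in + (C₀ − C_in) e^(−t/τ).
C(17.37) = 0.3936 + (2.516 − 0.3936)·e^(−17.37/19.5611) = 0.3936 + (2.12240)·0.411483 = 1.26693 g/L.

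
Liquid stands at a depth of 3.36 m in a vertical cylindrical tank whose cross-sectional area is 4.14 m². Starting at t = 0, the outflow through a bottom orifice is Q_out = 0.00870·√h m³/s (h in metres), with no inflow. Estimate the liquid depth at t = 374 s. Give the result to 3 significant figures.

2.07 m

With no inflow, A dh/dt = −0.00870 √h.
This is separable: 2 d(√h)/dt = −0.00870/A, so √h = √h₀ − (0.00870/(2A)) t.
√h = √3.36 − 0.00870·374/(2·4.14) = 1.8330 − 0.39297 = 1.4401.
h = 1.4401² = 2.0738 m.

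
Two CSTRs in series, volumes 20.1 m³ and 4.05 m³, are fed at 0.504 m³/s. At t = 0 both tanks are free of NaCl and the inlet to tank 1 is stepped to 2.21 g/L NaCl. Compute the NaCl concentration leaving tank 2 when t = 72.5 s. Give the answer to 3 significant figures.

Each tank obeys Vᵢ dCᵢ/dt = Q(Cᵢ₋₁ − Cᵢ), so τᵢ = Vᵢ/Q.
τ₁ = 20.1/0.504 = 39.881 s; τ₂ = 4.05/0.504 = 8.0357 s.
Solving the cascade with C₁(0)=C₂(0)=0 gives C₂(t) = C_in[1 − (τ₁ e^(−t/τ₁) − τ₂ e^(−t/τ₂))/(τ₁ − τ₂)].
At t = 72.5: e^(−t/τ₁) = 0.16236, e^(−t/τ₂) = 0.00012070.
C₂ = 2.21·[1 − (39.881·0.16236 − 8.0357·0.00012070)/(31.845)] = 2.21·0.79670 = 1.7607 g/L.

1.76 g/L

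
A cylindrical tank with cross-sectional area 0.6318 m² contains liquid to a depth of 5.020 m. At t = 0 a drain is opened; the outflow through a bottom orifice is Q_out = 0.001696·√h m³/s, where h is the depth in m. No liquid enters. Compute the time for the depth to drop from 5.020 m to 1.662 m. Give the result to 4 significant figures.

Volume balance on the tank: A dh/dt = −0.001696 √h.
∫ h^(−1/2) dh = −(0.001696/A) ∫ dt, giving 2√h = 2√h₀ − (0.001696/A) t.
t = 2A(√h₀ − √h)/0.001696 = 2·0.6318·(√5.020 − √1.662)/0.001696
  = 1.26360 × (2.24054 − 1.28919) / 0.001696 = 708.801 s.

708.8 s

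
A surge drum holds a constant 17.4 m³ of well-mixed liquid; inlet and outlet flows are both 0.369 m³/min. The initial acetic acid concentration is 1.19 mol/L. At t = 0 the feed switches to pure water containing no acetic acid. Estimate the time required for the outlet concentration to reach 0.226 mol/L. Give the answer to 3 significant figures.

Unsteady species balance (constant V, well mixed): V dC/dt = Q(C_in − C), so τ = V/Q = 47.154 min.
C(t) = C_in + (C₀ − C_in) e^(−t/τ). Set C = 0.226 and solve for t:
e^(−t/τ) = (C − C_in)/(C₀ − C_in) = (0.226 − 0)/(1.19 − 0) = 0.18992
t = −τ ln(…) = 47.154 × 1.6612 = 78.332 min.

78.3 min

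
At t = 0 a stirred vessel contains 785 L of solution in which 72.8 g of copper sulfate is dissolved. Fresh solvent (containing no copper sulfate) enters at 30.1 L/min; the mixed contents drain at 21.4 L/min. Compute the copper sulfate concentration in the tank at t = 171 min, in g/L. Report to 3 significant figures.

0.00234 g/L

Let m(t) be the amount of copper sulfate. Volume: V(t) = V₀ + (Q_in − Q_out) t = 785 + 8.7000 t; V(171) = 2272.7 L.
No copper sulfate enters, so dm/dt = −Q_out · (m/V).
Separate: dm/m = −Q_out dt/V(t) ⇒ ln(m/m₀) = −(Q_out/(Q_in−Q_out)) ln(V/V₀).
m = m₀ (V₀/V)^(Q_out/(Q_in−Q_out)) = 72.8 × (785/2272.7)^(2.4598) = 5.3275 g.
C = m/V = 5.3275/2272.7 = 0.0023441 g/L.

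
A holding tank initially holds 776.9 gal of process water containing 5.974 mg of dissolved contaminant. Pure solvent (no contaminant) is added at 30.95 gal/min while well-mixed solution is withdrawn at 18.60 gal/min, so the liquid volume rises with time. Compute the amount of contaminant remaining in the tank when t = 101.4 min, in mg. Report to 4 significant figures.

1.407 mg

Let m(t) be the amount of contaminant. Volume: V(t) = V₀ + (Q_in − Q_out) t = 776.9 + 12.3500 t; V(101.4) = 2029.19 gal.
Solute balance: dm/dt = 0 − Q_out C = −Q_out m/V(t).
dm/m = −Q_out dt/(V₀ + 12.3500 t); integrating gives ln(m/m₀) = −(Q_out/(Q_in−Q_out)) ln(V/V₀).
m = m₀ (V₀/V)^(Q_out/(Q_in−Q_out)) = 5.974 × (776.9/2029.19)^(1.50607) = 1.40701 mg.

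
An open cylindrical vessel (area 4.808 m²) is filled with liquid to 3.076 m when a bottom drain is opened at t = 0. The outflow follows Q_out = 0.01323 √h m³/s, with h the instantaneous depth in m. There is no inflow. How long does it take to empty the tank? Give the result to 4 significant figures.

With no inflow, A dh/dt = −0.01323 √h.
This is separable: 2 d(√h)/dt = −0.01323/A, so √h = √h₀ − (0.01323/(2A)) t.
Tank is empty when √h = 0: t_empty = 2A√h₀/0.01323.
t_empty = 2·4.808·√3.076/0.01323 = 9.61600·1.75385/0.01323 = 1274.76 s.

1275 s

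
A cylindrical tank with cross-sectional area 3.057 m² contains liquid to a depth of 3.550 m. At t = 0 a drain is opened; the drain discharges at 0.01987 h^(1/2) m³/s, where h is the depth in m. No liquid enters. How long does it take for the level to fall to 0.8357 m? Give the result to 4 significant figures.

Volume balance on the tank: A dh/dt = −0.01987 √h.
Separate and integrate: 2(√h − √h₀) = −(0.01987/A) t.
t = 2A(√h₀ − √h)/0.01987 = 2·3.057·(√3.550 − √0.8357)/0.01987
  = 6.11400 × (1.88414 − 0.914166) / 0.01987 = 298.462 s.

298.5 s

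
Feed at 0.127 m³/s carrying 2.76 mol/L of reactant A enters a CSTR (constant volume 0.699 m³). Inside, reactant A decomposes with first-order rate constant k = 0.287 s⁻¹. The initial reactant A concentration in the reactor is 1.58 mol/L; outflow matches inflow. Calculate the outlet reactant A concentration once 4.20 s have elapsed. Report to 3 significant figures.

1.14 mol/L

Accumulation = in − out − consumed: V dC/dt = Q C_in − Q C − k V C.
dC/dt = (Q/V) C_in − (Q/V + k) C; effective rate a = Q/V + k = 0.18169 + 0.287 = 0.46869 s⁻¹.
C_ss = Q C_in/(Q + kV) = 1.0699 mol/L; C(t) = C_ss + (C₀ − C_ss) e^(−a t).
C(4.20) = 1.0699 + (0.51008)·e^(−0.46869·4.20) = 1.0699 + (0.51008)·0.13967 = 1.1412 mol/L.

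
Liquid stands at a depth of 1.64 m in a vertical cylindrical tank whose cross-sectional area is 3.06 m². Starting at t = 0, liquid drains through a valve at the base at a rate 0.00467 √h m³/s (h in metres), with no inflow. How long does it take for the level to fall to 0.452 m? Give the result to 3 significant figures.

With no inflow, A dh/dt = −0.00467 √h.
∫ h^(−1/2) dh = −(0.00467/A) ∫ dt, giving 2√h = 2√h₀ − (0.00467/A) t.
t = 2A(√h₀ − √h)/0.00467 = 2·3.06·(√1.64 − √0.452)/0.00467
  = 6.1200 × (1.2806 − 0.67231) / 0.00467 = 797.19 s.

797 s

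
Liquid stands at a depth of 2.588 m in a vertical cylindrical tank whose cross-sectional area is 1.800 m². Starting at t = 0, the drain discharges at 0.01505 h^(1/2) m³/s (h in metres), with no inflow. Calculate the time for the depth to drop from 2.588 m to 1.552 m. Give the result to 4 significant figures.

A dh/dt = −Q_out = −0.01505 √h.
Separate and integrate: 2(√h − √h₀) = −(0.01505/A) t.
t = 2A(√h₀ − √h)/0.01505 = 2·1.800·(√2.588 − √1.552)/0.01505
  = 3.60000 × (1.60873 − 1.24579) / 0.01505 = 86.8146 s.

86.81 s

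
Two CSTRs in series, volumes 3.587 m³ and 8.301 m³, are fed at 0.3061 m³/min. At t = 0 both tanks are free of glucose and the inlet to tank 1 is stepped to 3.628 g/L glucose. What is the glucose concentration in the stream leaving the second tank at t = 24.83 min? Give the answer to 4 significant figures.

Species balance on tank i: dCᵢ/dt = (Cᵢ₋₁ − Cᵢ)/τᵢ with τᵢ = Vᵢ/Q.
τ₁ = 3.587/0.3061 = 11.7184 min; τ₂ = 8.301/0.3061 = 27.1186 min.
Tank 1: C₁ = C_in(1 − e^(−t/τ₁)). Tank 2 (τ₁ ≠ τ₂): C₂ = C_in[1 − (τ₁ e^(−t/τ₁) − τ₂ e^(−t/τ₂))/(τ₁ − τ₂)].
At t = 24.83: e^(−t/τ₁) = 0.120165, e^(−t/τ₂) = 0.400273.
C₂ = 3.628·[1 − (11.7184·0.120165 − 27.1186·0.400273)/(-15.4002)] = 3.628·0.386585 = 1.40253 g/L.

1.403 g/L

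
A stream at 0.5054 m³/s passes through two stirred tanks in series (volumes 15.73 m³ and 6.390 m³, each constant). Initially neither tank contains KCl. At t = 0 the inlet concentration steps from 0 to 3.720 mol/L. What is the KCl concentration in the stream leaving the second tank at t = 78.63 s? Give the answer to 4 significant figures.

Time constants: τᵢ = Vᵢ/Q for each well-mixed tank.
τ₁ = 15.73/0.5054 = 31.1239 s; τ₂ = 6.390/0.5054 = 12.6435 s.
Solving the cascade with C₁(0)=C₂(0)=0 gives C₂(t) = C_in[1 − (τ₁ e^(−t/τ₁) − τ₂ e^(−t/τ₂))/(τ₁ − τ₂)].
At t = 78.63: e^(−t/τ₁) = 0.0799497, e^(−t/τ₂) = 0.00199118.
C₂ = 3.720·[1 − (31.1239·0.0799497 − 12.6435·0.00199118)/(18.4804)] = 3.720·0.866715 = 3.22418 mol/L.

3.224 mol/L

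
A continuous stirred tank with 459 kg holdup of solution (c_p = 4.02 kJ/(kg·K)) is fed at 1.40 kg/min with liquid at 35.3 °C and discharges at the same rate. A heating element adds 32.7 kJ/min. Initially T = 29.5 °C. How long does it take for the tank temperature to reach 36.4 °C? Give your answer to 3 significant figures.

Unsteady energy balance on the tank contents: M c_p dT/dt = ṁ c_p (T_in − T) + 32.7.
τ = M/ṁ = 327.86 min; T_ss = T_in + Q̇/(ṁ c_p) = 41.110 °C.
T(t) = T_ss + (T₀ − T_ss) e^(−t/τ). Set T = 36.4:
e^(−t/τ) = (36.4 − 41.110)/(29.5 − 41.110) = 0.40570
t = −327.86 · ln(0.40570) = 295.78 min.

296 min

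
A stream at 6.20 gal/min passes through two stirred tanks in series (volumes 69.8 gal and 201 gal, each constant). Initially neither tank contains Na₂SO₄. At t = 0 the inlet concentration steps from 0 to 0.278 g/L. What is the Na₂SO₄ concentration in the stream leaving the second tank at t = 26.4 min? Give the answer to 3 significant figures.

Each tank obeys Vᵢ dCᵢ/dt = Q(Cᵢ₋₁ − Cᵢ), so τᵢ = Vᵢ/Q.
τ₁ = 69.8/6.20 = 11.258 min; τ₂ = 201/6.20 = 32.419 min.
Tank 1: C₁ = C_in(1 − e^(−t/τ₁)). Tank 2 (τ₁ ≠ τ₂): C₂ = C_in[1 − (τ₁ e^(−t/τ₁) − τ₂ e^(−t/τ₂))/(τ₁ − τ₂)].
At t = 26.4: e^(−t/τ₁) = 0.095849, e^(−t/τ₂) = 0.44294.
C₂ = 0.278·[1 − (11.258·0.095849 − 32.419·0.44294)/(-21.161)] = 0.278·0.37241 = 0.10353 g/L.

0.104 g/L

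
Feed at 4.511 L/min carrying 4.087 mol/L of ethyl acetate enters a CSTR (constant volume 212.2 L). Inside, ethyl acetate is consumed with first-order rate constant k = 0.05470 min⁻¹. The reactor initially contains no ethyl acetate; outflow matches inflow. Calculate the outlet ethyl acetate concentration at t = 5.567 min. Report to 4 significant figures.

0.3944 mol/L

Species balance: V dC/dt = Q C_in − Q C − k V C.
dC/dt = (Q/V) C_in − (Q/V + k) C; effective rate a = Q/V + k = 0.0212582 + 0.05470 = 0.0759582 min⁻¹.
C_ss = Q C_in/(Q + kV) = 1.14382 mol/L; C(t) = C_ss + (C₀ − C_ss) e^(−a t).
C(5.567) = 1.14382 + (-1.14382)·e^(−0.0759582·5.567) = 1.14382 + (-1.14382)·0.655171 = 0.394422 mol/L.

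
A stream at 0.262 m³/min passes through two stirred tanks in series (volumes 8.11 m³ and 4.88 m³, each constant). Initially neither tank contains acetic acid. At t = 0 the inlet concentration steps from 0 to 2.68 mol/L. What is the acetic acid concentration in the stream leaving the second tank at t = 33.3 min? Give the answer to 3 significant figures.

1.06 mol/L

Each tank obeys Vᵢ dCᵢ/dt = Q(Cᵢ₋₁ − Cᵢ), so τᵢ = Vᵢ/Q.
τ₁ = 8.11/0.262 = 30.954 min; τ₂ = 4.88/0.262 = 18.626 min.
Solving the cascade with C₁(0)=C₂(0)=0 gives C₂(t) = C_in[1 − (τ₁ e^(−t/τ₁) − τ₂ e^(−t/τ₂))/(τ₁ − τ₂)].
At t = 33.3: e^(−t/τ₁) = 0.34103, e^(−t/τ₂) = 0.16732.
C₂ = 2.68·[1 − (30.954·0.34103 − 18.626·0.16732)/(12.328)] = 2.68·0.39653 = 1.0627 mol/L.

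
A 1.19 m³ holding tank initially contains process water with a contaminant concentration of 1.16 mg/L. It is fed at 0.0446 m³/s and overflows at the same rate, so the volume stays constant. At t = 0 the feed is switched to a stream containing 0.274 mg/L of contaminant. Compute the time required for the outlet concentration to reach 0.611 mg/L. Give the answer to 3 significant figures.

Species balance on the tank: V dC/dt = Q(C_in − C), so τ = V/Q = 26.682 s.
C(t) = C_in + (C₀ − C_in) e^(−t/τ). Set C = 0.611 and solve for t:
e^(−t/τ) = (C − C_in)/(C₀ − C_in) = (0.611 − 0.274)/(1.16 − 0.274) = 0.38036
t = −τ ln(…) = 26.682 × 0.96663 = 25.791 s.

25.8 s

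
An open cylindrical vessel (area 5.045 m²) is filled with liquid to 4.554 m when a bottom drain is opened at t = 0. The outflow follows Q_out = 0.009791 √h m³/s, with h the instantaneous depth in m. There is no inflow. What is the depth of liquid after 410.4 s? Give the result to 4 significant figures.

Unsteady balance on liquid volume: A dh/dt = −0.009791 √h.
Separate and integrate: 2(√h − √h₀) = −(0.009791/A) t.
√h = √4.554 − 0.009791·410.4/(2·5.045) = 2.13401 − 0.398238 = 1.73577.
h = 1.73577² = 3.01290 m.

3.013 m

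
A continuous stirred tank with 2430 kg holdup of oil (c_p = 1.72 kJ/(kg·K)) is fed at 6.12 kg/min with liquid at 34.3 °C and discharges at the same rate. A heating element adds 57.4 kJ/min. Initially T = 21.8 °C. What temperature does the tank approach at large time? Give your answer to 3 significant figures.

39.8 °C

M c_p dT/dt = ṁ c_p (T_in − T) + Q̇.
At steady state dT/dt = 0 ⇒ T_ss = T_in + Q̇/(ṁ c_p) = 34.3 + 57.4/(6.12·1.72) = 39.753 °C.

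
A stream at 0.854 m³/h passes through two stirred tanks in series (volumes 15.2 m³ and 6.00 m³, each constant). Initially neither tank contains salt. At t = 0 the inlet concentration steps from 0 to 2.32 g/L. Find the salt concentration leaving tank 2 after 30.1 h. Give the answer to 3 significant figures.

1.63 g/L

Time constants: τᵢ = Vᵢ/Q for each well-mixed tank.
τ₁ = 15.2/0.854 = 17.799 h; τ₂ = 6.00/0.854 = 7.0258 h.
Solving the cascade with C₁(0)=C₂(0)=0 gives C₂(t) = C_in[1 − (τ₁ e^(−t/τ₁) − τ₂ e^(−t/τ₂))/(τ₁ − τ₂)].
At t = 30.1: e^(−t/τ₁) = 0.18431, e^(−t/τ₂) = 0.013784.
C₂ = 2.32·[1 − (17.799·0.18431 − 7.0258·0.013784)/(10.773)] = 2.32·0.70448 = 1.6344 g/L.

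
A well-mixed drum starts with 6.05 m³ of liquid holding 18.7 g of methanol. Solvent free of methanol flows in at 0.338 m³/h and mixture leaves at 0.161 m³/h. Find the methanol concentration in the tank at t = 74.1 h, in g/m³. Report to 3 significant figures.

Total volume: dV/dt = Q_in − Q_out = 0.17700 m³/h, so V(t) = 6.05 + 0.17700 t and V(74.1) = 19.166 m³.
No methanol enters, so dm/dt = −Q_out · (m/V).
Separate: dm/m = −Q_out dt/V(t) ⇒ ln(m/m₀) = −(Q_out/(Q_in−Q_out)) ln(V/V₀).
m = m₀ (V₀/V)^(Q_out/(Q_in−Q_out)) = 18.7 × (6.05/19.166)^(0.90960) = 6.5515 g.
C = m/V = 6.5515/19.166 = 0.34183 g/m³.

0.342 g/m³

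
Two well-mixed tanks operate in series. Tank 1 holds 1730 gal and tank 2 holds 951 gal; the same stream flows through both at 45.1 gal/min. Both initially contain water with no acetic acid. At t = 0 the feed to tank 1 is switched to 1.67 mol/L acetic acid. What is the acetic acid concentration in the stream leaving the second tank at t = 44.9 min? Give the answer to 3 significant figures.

Each tank obeys Vᵢ dCᵢ/dt = Q(Cᵢ₋₁ − Cᵢ), so τᵢ = Vᵢ/Q.
τ₁ = 1730/45.1 = 38.359 min; τ₂ = 951/45.1 = 21.086 min.
Tank 1: C₁ = C_in(1 − e^(−t/τ₁)). Tank 2 (τ₁ ≠ τ₂): C₂ = C_in[1 − (τ₁ e^(−t/τ₁) − τ₂ e^(−t/τ₂))/(τ₁ − τ₂)].
At t = 44.9: e^(−t/τ₁) = 0.31021, e^(−t/τ₂) = 0.11892.
C₂ = 1.67·[1 − (38.359·0.31021 − 21.086·0.11892)/(17.273)] = 1.67·0.45627 = 0.76197 mol/L.

0.762 mol/L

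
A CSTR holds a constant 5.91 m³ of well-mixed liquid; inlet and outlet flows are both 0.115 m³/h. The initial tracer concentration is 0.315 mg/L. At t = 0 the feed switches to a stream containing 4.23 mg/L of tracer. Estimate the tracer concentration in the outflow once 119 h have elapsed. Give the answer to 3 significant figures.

Species balance on the tank: V dC/dt = Q(C_in − C).
So dC/dt = (C_in − C)/τ with τ = V/Q = 5.91/0.115 = 51.391 h.
Integrating: C(t) = C_in + (C₀ − C_in) e^(−t/τ).
C(119) = 4.23 + (0.315 − 4.23)·e^(−119/51.391) = 4.23 + (-3.9150)·0.098710 = 3.8435 mg/L.

3.84 mg/L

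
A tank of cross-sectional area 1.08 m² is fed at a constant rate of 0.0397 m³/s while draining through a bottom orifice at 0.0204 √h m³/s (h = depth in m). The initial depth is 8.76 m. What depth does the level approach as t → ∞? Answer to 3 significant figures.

3.79 m

Level balance: A dh/dt = 0.0397 − 0.0204 √h. Setting dh/dt = 0:
Q_in = 0.0204 √h_ss ⇒ √h_ss = 0.0397/0.0204 = 1.9461.
h_ss = 1.9461² = 3.7872 m. (Since h₀ = 8.76 m > h_ss, the level will fall toward this value.)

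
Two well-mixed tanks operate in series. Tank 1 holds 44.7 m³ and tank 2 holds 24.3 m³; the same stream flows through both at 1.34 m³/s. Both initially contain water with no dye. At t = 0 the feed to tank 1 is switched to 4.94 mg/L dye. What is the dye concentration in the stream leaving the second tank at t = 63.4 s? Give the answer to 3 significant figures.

3.50 mg/L

Species balance on tank i: dCᵢ/dt = (Cᵢ₋₁ − Cᵢ)/τᵢ with τᵢ = Vᵢ/Q.
τ₁ = 44.7/1.34 = 33.358 s; τ₂ = 24.3/1.34 = 18.134 s.
Tank 1: C₁ = C_in(1 − e^(−t/τ₁)). Tank 2 (τ₁ ≠ τ₂): C₂ = C_in[1 − (τ₁ e^(−t/τ₁) − τ₂ e^(−t/τ₂))/(τ₁ − τ₂)].
At t = 63.4: e^(−t/τ₁) = 0.14948, e^(−t/τ₂) = 0.030314.
C₂ = 4.94·[1 − (33.358·0.14948 − 18.134·0.030314)/(15.224)] = 4.94·0.70857 = 3.5003 mg/L.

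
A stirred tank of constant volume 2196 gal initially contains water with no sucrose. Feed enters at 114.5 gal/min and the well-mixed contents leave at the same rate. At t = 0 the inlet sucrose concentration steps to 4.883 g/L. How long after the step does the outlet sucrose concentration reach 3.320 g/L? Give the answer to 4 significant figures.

21.85 min

Transient balance on the dissolved component: V dC/dt = Q(C_in − C), so τ = V/Q = 19.1790 min.
C(t) = C_in + (C₀ − C_in) e^(−t/τ). Set C = 3.320 and solve for t:
e^(−t/τ) = (C − C_in)/(C₀ − C_in) = (3.320 − 4.883)/(0 − 4.883) = 0.320090
t = −τ ln(…) = 19.1790 × 1.13915 = 21.8479 min.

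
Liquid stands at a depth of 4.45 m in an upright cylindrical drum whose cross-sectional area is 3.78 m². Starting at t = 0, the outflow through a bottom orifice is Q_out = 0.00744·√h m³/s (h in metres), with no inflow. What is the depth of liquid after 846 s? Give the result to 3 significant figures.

1.63 m

With no inflow, A dh/dt = −0.00744 √h.
This is separable: 2 d(√h)/dt = −0.00744/A, so √h = √h₀ − (0.00744/(2A)) t.
√h = √4.45 − 0.00744·846/(2·3.78) = 2.1095 − 0.83257 = 1.2769.
h = 1.2769² = 1.6306 m.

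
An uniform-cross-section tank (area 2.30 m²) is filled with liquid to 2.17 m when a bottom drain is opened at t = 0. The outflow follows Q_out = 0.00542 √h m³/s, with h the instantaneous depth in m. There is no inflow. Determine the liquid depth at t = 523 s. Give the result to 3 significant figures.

With no inflow, A dh/dt = −0.00542 √h.
Separate and integrate: 2(√h − √h₀) = −(0.00542/A) t.
√h = √2.17 − 0.00542·523/(2·2.30) = 1.4731 − 0.61623 = 0.85686.
h = 0.85686² = 0.73421 m.

0.734 m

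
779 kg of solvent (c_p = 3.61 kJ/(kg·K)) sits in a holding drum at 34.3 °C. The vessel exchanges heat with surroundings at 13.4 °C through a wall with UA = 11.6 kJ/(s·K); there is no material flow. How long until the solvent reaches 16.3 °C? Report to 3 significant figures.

479 s

M c_p dT/dt = −UA(T − T_amb).
τ = M c_p/UA = 242.43 s; T_ss = T_amb = 13.400 °C.
T(t) = T_ss + (T₀ − T_ss)e^(−t/τ); set T = 16.3:
t = −τ ln[(T − T_ss)/(T₀ − T_ss)] = −242.43 · ln(0.13876) = 478.81 s.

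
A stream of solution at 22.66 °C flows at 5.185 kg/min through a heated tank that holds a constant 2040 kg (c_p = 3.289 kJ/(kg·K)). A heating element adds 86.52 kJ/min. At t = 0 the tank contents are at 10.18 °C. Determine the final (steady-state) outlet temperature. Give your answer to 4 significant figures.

27.73 °C

Heat balance on the well-mixed liquid: M c_p dT/dt = ṁ c_p (T_in − T) + 86.52.
At steady state dT/dt = 0 ⇒ T_ss = T_in + Q̇/(ṁ c_p) = 22.66 + 86.52/(5.185·3.289) = 27.7335 °C.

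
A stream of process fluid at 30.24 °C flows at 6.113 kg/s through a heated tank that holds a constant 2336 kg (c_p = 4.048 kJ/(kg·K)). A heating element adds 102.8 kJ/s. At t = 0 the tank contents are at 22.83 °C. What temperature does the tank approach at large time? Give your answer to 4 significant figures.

M c_p dT/dt = ṁ c_p (T_in − T) + Q̇.
At steady state dT/dt = 0 ⇒ T_ss = T_in + Q̇/(ṁ c_p) = 30.24 + 102.8/(6.113·4.048) = 34.3943 °C.

34.39 °C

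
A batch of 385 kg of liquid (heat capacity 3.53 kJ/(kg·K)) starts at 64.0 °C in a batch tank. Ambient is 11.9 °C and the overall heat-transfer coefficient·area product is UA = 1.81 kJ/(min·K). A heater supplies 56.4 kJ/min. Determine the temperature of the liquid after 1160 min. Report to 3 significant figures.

Lumped-capacitance energy balance: M c_p dT/dt = UA(T_amb − T) + Q̇.
dT/dt = (T_ss − T)/τ with T_ss = T_amb + Q̇/UA = 11.9 + 56.4/1.81 = 43.060 °C, τ = M c_p/UA = 385·3.53/1.81 = 750.86 min.
T approaches T_ss exponentially: T(t) = T_ss + (T₀ − T_ss) e^(−t/τ).
T(1160) = 43.060 + (20.940)·0.21333 = 47.527 °C.

47.5 °C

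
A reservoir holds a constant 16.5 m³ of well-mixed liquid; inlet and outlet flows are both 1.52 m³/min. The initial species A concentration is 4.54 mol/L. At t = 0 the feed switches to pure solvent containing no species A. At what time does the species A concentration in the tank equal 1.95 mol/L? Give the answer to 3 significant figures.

Species balance: V dC/dt = Q(C_in − C) ⇒ τ = V/Q = 10.855 min.
C(t) = C_in + (C₀ − C_in) e^(−t/τ). Set C = 1.95 and solve for t:
e^(−t/τ) = (C − C_in)/(C₀ − C_in) = (1.95 − 0)/(4.54 − 0) = 0.42952
t = −τ ln(…) = 10.855 × 0.84510 = 9.1738 min.

9.17 min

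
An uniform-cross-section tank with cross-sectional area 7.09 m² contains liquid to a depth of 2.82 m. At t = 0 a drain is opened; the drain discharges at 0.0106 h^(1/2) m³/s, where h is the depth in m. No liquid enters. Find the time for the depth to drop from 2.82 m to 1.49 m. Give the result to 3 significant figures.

With no inflow, A dh/dt = −0.0106 √h.
This is separable: 2 d(√h)/dt = −0.0106/A, so √h = √h₀ − (0.0106/(2A)) t.
t = 2A(√h₀ − √h)/0.0106 = 2·7.09·(√2.82 − √1.49)/0.0106
  = 14.180 × (1.6793 − 1.2207) / 0.0106 = 613.53 s.

614 s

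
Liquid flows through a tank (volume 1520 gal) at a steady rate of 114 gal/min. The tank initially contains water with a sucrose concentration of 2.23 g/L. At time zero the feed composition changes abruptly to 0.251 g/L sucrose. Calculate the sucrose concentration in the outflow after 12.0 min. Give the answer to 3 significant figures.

Transient balance on the dissolved component: V dC/dt = Q(C_in − C).
So dC/dt = (C_in − C)/τ with τ = V/Q = 1520/114 = 13.333 min.
Solution: C(t) = C_in + (C₀ − C_in) e^(−t/τ).
C(12.0) = 0.251 + (2.23 − 0.251)·e^(−12.0/13.333) = 0.251 + (1.9790)·0.40657 = 1.0556 g/L.

1.06 g/L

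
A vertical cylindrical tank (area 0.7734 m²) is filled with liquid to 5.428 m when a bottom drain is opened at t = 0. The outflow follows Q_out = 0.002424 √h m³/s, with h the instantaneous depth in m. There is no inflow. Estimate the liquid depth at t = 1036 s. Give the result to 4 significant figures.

Unsteady balance on liquid volume: A dh/dt = −0.002424 √h.
∫ h^(−1/2) dh = −(0.002424/A) ∫ dt, giving 2√h = 2√h₀ − (0.002424/A) t.
√h = √5.428 − 0.002424·1036/(2·0.7734) = 2.32981 − 1.62352 = 0.706285.
h = 0.706285² = 0.498838 m.

0.4988 m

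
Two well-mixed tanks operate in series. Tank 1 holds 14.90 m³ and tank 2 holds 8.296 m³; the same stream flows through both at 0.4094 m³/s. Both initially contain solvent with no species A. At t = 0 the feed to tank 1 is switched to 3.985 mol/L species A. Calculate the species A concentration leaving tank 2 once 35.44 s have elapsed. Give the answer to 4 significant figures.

1.460 mol/L

Each tank obeys Vᵢ dCᵢ/dt = Q(Cᵢ₋₁ − Cᵢ), so τᵢ = Vᵢ/Q.
τ₁ = 14.90/0.4094 = 36.3947 s; τ₂ = 8.296/0.4094 = 20.2638 s.
Solving the cascade with C₁(0)=C₂(0)=0 gives C₂(t) = C_in[1 − (τ₁ e^(−t/τ₁) − τ₂ e^(−t/τ₂))/(τ₁ − τ₂)].
At t = 35.44: e^(−t/τ₁) = 0.377658, e^(−t/τ₂) = 0.173960.
C₂ = 3.985·[1 − (36.3947·0.377658 − 20.2638·0.173960)/(16.1309)] = 3.985·0.366456 = 1.46033 mol/L.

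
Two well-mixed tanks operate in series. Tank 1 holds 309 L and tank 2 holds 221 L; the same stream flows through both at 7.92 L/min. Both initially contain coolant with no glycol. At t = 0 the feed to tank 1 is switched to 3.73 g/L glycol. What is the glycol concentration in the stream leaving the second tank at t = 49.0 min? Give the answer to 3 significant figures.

Species balance on tank i: dCᵢ/dt = (Cᵢ₋₁ − Cᵢ)/τᵢ with τᵢ = Vᵢ/Q.
τ₁ = 309/7.92 = 39.015 min; τ₂ = 221/7.92 = 27.904 min.
Tank 1: C₁ = C_in(1 − e^(−t/τ₁)). Tank 2 (τ₁ ≠ τ₂): C₂ = C_in[1 − (τ₁ e^(−t/τ₁) − τ₂ e^(−t/τ₂))/(τ₁ − τ₂)].
At t = 49.0: e^(−t/τ₁) = 0.28481, e^(−t/τ₂) = 0.17273.
C₂ = 3.73·[1 − (39.015·0.28481 − 27.904·0.17273)/(11.111)] = 3.73·0.43371 = 1.6177 g/L.

1.62 g/L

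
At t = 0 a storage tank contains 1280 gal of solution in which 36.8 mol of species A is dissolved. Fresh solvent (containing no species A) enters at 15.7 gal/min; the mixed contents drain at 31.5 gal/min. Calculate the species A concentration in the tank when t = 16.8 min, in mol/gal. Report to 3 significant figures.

Total volume: dV/dt = Q_in − Q_out = -15.800 gal/min, so V(t) = 1280 − 15.800 t and V(16.8) = 1014.6 gal.
Species balance (pure solvent in): dm/dt = −Q_out · m/V(t).
dm/m = −Q_out dt/(V₀ − 15.800 t); integrating gives ln(m/m₀) = −(Q_out/(Q_in−Q_out)) ln(V/V₀).
m = m₀ (V₀/V)^(Q_out/(Q_in−Q_out)) = 36.8 × (1280/1014.6)^(-1.9937) = 23.154 mol.
C = m/V = 23.154/1014.6 = 0.022822 mol/gal.

0.0228 mol/gal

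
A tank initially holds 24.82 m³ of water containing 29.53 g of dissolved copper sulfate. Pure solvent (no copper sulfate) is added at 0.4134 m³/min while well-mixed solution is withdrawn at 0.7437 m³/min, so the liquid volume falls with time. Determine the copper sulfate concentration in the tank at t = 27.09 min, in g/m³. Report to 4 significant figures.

Let m(t) be the amount of copper sulfate. Volume: V(t) = V₀ + (Q_in − Q_out) t = 24.82 − 0.330300 t; V(27.09) = 15.8722 m³.
Species balance (pure solvent in): dm/dt = −Q_out · m/V(t).
Separate: dm/m = −Q_out dt/V(t) ⇒ ln(m/m₀) = −(Q_out/(Q_in−Q_out)) ln(V/V₀).
m = m₀ (V₀/V)^(Q_out/(Q_in−Q_out)) = 29.53 × (24.82/15.8722)^(-2.25159) = 10.7915 g.
C = m/V = 10.7915/15.8722 = 0.679902 g/m³.

0.6799 g/m³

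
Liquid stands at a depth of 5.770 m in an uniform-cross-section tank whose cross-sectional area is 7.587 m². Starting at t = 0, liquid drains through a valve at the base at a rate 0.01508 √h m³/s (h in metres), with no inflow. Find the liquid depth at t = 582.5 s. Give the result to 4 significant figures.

3.324 m

Volume balance on the tank: A dh/dt = −0.01508 √h.
∫ h^(−1/2) dh = −(0.01508/A) ∫ dt, giving 2√h = 2√h₀ − (0.01508/A) t.
√h = √5.770 − 0.01508·582.5/(2·7.587) = 2.40208 − 0.578892 = 1.82319.
h = 1.82319² = 3.32403 m.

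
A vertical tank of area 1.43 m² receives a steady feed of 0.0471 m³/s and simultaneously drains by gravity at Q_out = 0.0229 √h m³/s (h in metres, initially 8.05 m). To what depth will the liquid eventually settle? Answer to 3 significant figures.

4.23 m

A dh/dt = Q_in − 0.0229 √h. Steady state requires inflow = outflow:
Q_in = 0.0229 √h_ss ⇒ √h_ss = 0.0471/0.0229 = 2.0568.
h_ss = 2.0568² = 4.2303 m. (Since h₀ = 8.05 m > h_ss, the level will fall toward this value.)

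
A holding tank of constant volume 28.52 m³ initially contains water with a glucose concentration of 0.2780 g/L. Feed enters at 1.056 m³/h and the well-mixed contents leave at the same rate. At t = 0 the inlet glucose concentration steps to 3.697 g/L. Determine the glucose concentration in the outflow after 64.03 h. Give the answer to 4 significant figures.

Species balance on the tank: V dC/dt = Q(C_in − C).
So dC/dt = (C_in − C)/τ with τ = V/Q = 28.52/1.056 = 27.0076 h.
C approaches C_in exponentially: C(t) = C_in + (C₀ − C_in) e^(−t/τ).
C(64.03) = 3.697 + (0.2780 − 3.697)·e^(−64.03/27.0076) = 3.697 + (-3.41900)·0.0934045 = 3.37765 g/L.

3.378 g/L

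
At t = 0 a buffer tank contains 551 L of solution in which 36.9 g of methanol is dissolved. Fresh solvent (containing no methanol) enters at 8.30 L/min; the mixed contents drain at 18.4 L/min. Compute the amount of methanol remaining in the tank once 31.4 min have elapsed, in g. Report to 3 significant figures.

7.74 g

Let m(t) be the amount of methanol. Volume: V(t) = V₀ + (Q_in − Q_out) t = 551 − 10.100 t; V(31.4) = 233.86 L.
Solute balance: dm/dt = 0 − Q_out C = −Q_out m/V(t).
Separate: dm/m = −Q_out dt/V(t) ⇒ ln(m/m₀) = −(Q_out/(Q_in−Q_out)) ln(V/V₀).
m = m₀ (V₀/V)^(Q_out/(Q_in−Q_out)) = 36.9 × (551/233.86)^(-1.8218) = 7.7440 g.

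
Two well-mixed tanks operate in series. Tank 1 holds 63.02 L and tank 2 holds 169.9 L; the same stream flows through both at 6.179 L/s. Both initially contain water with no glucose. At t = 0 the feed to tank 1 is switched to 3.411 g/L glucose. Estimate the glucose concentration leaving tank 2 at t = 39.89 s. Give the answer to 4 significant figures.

Time constants: τᵢ = Vᵢ/Q for each well-mixed tank.
τ₁ = 63.02/6.179 = 10.1991 s; τ₂ = 169.9/6.179 = 27.4964 s.
Tank 1: C₁ = C_in(1 − e^(−t/τ₁)). Tank 2 (τ₁ ≠ τ₂): C₂ = C_in[1 − (τ₁ e^(−t/τ₁) − τ₂ e^(−t/τ₂))/(τ₁ − τ₂)].
At t = 39.89: e^(−t/τ₁) = 0.0200176, e^(−t/τ₂) = 0.234397.
C₂ = 3.411·[1 − (10.1991·0.0200176 − 27.4964·0.234397)/(-17.2973)] = 3.411·0.639197 = 2.18030 g/L.

2.180 g/L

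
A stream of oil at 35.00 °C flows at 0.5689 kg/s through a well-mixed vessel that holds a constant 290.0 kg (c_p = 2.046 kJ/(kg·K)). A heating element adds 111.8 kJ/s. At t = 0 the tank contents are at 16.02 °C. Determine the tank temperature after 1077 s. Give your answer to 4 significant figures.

117.1 °C

First-law balance (no shaft work): M c_p dT/dt = ṁ c_p (T_in − T) + 111.8.
Rearrange: dT/dt = (T_ss − T)/τ with τ = M/ṁ = 509.756 s and T_ss = T_in + Q̇/(ṁ c_p) = 131.051 °C.
This is linear first-order; T(t) = T_ss + (T₀ − T_ss) e^(−t/τ).
T(1077) = 131.051 + (-115.031)·e^(−1077/509.756) = 131.051 + (-115.031)·0.120902 = 117.143 °C.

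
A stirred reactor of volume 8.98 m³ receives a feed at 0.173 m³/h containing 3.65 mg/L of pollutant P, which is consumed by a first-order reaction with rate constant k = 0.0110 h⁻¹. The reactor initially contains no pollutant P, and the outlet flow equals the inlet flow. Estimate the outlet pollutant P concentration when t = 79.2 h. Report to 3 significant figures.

2.11 mg/L

Species balance: V dC/dt = Q C_in − Q C − k V C.
This is linear with rate a = Q/V + k = 0.030265 h⁻¹.
C_ss = Q C_in/(Q + kV) = 2.3234 mg/L; C(t) = C_ss + (C₀ − C_ss) e^(−a t).
C(79.2) = 2.3234 + (-2.3234)·e^(−0.030265·79.2) = 2.3234 + (-2.3234)·0.090991 = 2.1120 mg/L.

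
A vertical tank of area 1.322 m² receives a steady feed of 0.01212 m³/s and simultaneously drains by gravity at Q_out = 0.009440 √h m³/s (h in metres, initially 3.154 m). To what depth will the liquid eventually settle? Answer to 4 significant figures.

1.648 m

A dh/dt = Q_in − 0.009440 √h. Steady state requires inflow = outflow:
Q_in = 0.009440 √h_ss ⇒ √h_ss = 0.01212/0.009440 = 1.28390.
h_ss = 1.28390² = 1.64839 m. (Since h₀ = 3.154 m > h_ss, the level will fall toward this value.)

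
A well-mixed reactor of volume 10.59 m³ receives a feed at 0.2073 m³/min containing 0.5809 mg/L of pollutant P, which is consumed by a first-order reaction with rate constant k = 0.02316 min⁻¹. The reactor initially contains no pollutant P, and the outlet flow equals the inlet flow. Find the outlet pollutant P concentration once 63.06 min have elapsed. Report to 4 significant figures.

Species balance: V dC/dt = Q C_in − Q C − k V C.
dC/dt = (Q/V) C_in − (Q/V + k) C; effective rate a = Q/V + k = 0.0195751 + 0.02316 = 0.0427351 min⁻¹.
C_ss = Q C_in/(Q + kV) = 0.266085 mg/L; C(t) = C_ss + (C₀ − C_ss) e^(−a t).
C(63.06) = 0.266085 + (-0.266085)·e^(−0.0427351·63.06) = 0.266085 + (-0.266085)·0.0675509 = 0.248111 mg/L.

0.2481 mg/L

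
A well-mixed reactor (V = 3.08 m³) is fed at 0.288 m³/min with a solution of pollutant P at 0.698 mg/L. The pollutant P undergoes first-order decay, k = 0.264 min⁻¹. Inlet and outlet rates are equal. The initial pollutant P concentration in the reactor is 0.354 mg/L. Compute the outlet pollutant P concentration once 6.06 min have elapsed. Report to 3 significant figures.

Accumulation = in − out − consumed: V dC/dt = Q C_in − Q C − k V C.
This is linear with rate a = Q/V + k = 0.35751 min⁻¹.
C_ss = Q C_in/(Q + kV) = 0.18256 mg/L; C(t) = C_ss + (C₀ − C_ss) e^(−a t).
C(6.06) = 0.18256 + (0.17144)·e^(−0.35751·6.06) = 0.18256 + (0.17144)·0.11458 = 0.20221 mg/L.

0.202 mg/L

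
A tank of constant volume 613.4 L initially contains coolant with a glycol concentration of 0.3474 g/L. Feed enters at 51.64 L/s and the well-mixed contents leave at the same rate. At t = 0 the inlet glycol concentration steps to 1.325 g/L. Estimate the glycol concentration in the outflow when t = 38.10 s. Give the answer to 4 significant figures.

1.285 g/L

Unsteady species balance (constant V, well mixed): V dC/dt = Q(C_in − C).
So dC/dt = (C_in − C)/τ with τ = V/Q = 613.4/51.64 = 11.8784 s.
C approaches C_in exponentially: C(t) = C_in + (C₀ − C_in) e^(−t/τ).
C(38.10) = 1.325 + (0.3474 − 1.325)·e^(−38.10/11.8784) = 1.325 + (-0.977600)·0.0404574 = 1.28545 g/L.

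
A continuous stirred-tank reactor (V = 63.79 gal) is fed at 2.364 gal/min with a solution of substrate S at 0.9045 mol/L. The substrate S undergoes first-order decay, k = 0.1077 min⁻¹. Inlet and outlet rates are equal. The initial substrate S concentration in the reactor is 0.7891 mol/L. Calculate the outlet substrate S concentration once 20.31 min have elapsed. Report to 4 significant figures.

V dC/dt = Q(C_in − C) − k V C.
This is linear with rate a = Q/V + k = 0.144759 min⁻¹.
C_ss = Q C_in/(Q + kV) = 0.231557 mol/L; C(t) = C_ss + (C₀ − C_ss) e^(−a t).
C(20.31) = 0.231557 + (0.557543)·e^(−0.144759·20.31) = 0.231557 + (0.557543)·0.0528627 = 0.261030 mol/L.

0.2610 mol/L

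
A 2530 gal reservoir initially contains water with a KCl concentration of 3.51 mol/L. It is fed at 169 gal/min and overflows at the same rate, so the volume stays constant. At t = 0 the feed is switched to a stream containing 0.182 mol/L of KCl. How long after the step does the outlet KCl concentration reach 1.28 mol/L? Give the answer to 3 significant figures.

16.6 min

Unsteady species balance (constant V, well mixed): V dC/dt = Q(C_in − C), so τ = V/Q = 14.970 min.
C(t) = C_in + (C₀ − C_in) e^(−t/τ). Set C = 1.28 and solve for t:
e^(−t/τ) = (C − C_in)/(C₀ − C_in) = (1.28 − 0.182)/(3.51 − 0.182) = 0.32993
t = −τ ln(…) = 14.970 × 1.1089 = 16.600 min.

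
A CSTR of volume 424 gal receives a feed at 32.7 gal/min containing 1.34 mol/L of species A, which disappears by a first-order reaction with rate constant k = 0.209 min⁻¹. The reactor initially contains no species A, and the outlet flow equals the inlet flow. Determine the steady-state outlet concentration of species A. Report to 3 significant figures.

V dC/dt = Q(C_in − C) − k V C.
Steady state (dC/dt = 0): C_ss = Q C_in/(Q + kV) = C_in/(1 + kV/Q).
C_ss = 32.7·1.34/(32.7 + 0.209·424) = 43.818/121.32 = 0.36119 mol/L.

0.361 mol/L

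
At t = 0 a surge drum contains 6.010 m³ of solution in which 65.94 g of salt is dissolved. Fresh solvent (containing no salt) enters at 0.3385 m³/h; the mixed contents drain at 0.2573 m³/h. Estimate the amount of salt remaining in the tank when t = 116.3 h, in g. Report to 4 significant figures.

3.307 g

Total volume: dV/dt = Q_in − Q_out = 0.0812000 m³/h, so V(t) = 6.010 + 0.0812000 t and V(116.3) = 15.4536 m³.
Species balance (pure solvent in): dm/dt = −Q_out · m/V(t).
dm/m = −Q_out dt/(V₀ + 0.0812000 t); integrating gives ln(m/m₀) = −(Q_out/(Q_in−Q_out)) ln(V/V₀).
m = m₀ (V₀/V)^(Q_out/(Q_in−Q_out)) = 65.94 × (6.010/15.4536)^(3.16872) = 3.30739 g.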